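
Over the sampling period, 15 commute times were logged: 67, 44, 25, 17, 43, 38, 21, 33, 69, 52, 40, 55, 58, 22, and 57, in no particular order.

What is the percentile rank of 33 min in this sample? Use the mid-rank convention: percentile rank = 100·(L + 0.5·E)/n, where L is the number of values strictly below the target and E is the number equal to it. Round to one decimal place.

Sorted: 17, 21, 22, 25, 33, 38, 40, 43, 44, 52, 55, 57, 58, 67, 69.
Count below 33: L = 4; count equal: E = 1; n = 15.
Percentile rank = 100·(4 + 0.5·1)/15 = 100·4.5/15 = 30.

30.0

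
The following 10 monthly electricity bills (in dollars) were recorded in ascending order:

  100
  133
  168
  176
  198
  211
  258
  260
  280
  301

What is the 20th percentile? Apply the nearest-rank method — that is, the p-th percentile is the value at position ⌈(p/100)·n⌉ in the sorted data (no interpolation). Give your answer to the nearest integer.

n = 10.
Position = ⌈20/100 · 10⌉ = ⌈2⌉ = 2.
The value at rank 2 is 133.

133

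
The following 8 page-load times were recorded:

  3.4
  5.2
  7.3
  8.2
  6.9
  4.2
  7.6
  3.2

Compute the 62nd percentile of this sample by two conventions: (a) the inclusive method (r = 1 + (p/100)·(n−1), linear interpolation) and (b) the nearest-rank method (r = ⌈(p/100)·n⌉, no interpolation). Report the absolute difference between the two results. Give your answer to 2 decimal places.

0.14

Sorted: 3.2, 3.4, 4.2, 5.2, 6.9, 7.3, 7.6, 8.2.
n = 8.
(a) r = 5.34; between ranks 5 (6.9) and 6 (7.3): 7.036.
(b) the nearest-rank method: rank 5 → 6.9.
|7.036 − 6.9| = 0.136.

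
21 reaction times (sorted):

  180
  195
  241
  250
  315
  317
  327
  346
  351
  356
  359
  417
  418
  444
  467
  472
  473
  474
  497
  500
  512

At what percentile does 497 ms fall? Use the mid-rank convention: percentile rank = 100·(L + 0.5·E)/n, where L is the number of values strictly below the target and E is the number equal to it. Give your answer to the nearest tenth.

88.1

Count below 497: L = 18; count equal: E = 1; n = 21.
Percentile rank = 100·(18 + 0.5·1)/21 = 100·18.5/21 = 88.1.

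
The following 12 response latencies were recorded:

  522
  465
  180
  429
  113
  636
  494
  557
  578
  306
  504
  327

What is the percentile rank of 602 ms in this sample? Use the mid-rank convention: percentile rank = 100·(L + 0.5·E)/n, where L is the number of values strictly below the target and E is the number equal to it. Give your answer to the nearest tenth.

91.7

Sorted: 113, 180, 306, 327, 429, 465, 494, 504, 522, 557, 578, 636.
Count below 602: L = 11; count equal: E = 0; n = 12.
Percentile rank = 100·(11 + 0.5·0)/12 = 100·11/12 = 91.67.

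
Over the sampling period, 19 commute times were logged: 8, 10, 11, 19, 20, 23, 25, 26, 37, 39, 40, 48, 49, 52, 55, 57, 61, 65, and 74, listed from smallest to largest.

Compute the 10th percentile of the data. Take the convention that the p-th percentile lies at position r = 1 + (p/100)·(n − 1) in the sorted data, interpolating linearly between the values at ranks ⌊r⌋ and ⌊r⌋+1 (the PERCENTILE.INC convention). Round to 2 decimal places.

10.80

n = 19.
r = 1 + (10/100)·(19 − 1) = 1 + 1.8 = 2.8.
Rank 2 is 10 and rank 3 is 11.
Interpolate: 10 + 0.8·(11 − 10) = 10 + 0.8·1 = 10.8.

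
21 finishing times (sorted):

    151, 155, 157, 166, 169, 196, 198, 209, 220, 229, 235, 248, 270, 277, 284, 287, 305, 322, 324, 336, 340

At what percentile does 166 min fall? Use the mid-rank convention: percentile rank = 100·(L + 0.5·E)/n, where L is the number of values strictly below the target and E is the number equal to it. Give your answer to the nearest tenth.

Count below 166: L = 3; count equal: E = 1; n = 21.
Percentile rank = 100·(3 + 0.5·1)/21 = 100·3.5/21 = 16.67.

16.7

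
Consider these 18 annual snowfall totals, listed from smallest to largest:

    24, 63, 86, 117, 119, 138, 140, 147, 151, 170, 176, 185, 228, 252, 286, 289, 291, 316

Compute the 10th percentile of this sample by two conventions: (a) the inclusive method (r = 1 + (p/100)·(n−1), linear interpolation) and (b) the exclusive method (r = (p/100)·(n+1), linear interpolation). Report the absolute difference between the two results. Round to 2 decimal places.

20.00

n = 18.
(a) r = 2.7; between ranks 2 (63) and 3 (86): 79.1.
(b) r = 1.9; between ranks 1 (24) and 2 (63): 59.1.
|79.1 − 59.1| = 20.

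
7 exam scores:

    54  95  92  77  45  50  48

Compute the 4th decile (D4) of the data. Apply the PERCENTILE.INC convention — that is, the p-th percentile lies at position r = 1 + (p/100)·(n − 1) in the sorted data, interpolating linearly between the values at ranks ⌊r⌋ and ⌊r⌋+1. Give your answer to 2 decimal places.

Sorted: 45, 48, 50, 54, 77, 92, 95.
n = 7.
r = 1 + (40/100)·(7 − 1) = 1 + 2.4 = 3.4.
Rank 3 is 50 and rank 4 is 54.
Interpolate: 50 + 0.4·(54 − 50) = 50 + 0.4·4 = 51.6.

51.60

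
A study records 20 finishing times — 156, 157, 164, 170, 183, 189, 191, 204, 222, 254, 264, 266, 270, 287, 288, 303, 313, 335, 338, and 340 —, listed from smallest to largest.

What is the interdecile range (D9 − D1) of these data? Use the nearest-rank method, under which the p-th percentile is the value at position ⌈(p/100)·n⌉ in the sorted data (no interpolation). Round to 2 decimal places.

178.00

n = 20.
P10: rank ⌈10/100·20⌉ = 2 → 157.
P90: rank ⌈90/100·20⌉ = 18 → 335.
Difference: 335 − 157 = 178.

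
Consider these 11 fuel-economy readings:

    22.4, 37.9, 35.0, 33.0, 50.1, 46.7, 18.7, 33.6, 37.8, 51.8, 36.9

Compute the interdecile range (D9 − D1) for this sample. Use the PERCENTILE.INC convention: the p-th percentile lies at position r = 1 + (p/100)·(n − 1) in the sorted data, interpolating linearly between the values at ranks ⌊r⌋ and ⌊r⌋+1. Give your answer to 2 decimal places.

Sorted: 18.7, 22.4, 33.0, 33.6, 35.0, 36.9, 37.8, 37.9, 46.7, 50.1, 51.8.
n = 11.
P10: r = 2 (integer) → 22.4.
P90: r = 10 (integer) → 50.1.
Difference: 50.1 − 22.4 = 27.7.

27.70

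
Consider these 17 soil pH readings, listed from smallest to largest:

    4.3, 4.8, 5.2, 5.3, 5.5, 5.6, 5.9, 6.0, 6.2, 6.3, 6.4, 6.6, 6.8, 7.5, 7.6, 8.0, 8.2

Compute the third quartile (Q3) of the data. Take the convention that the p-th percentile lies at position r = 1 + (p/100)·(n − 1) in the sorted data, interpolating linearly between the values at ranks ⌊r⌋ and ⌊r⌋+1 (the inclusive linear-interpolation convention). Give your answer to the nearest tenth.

n = 17.
r = 1 + (75/100)·(17 − 1) = 1 + 12 = 13.
r is an integer, so P75 is the value at rank 13: 6.8.

6.8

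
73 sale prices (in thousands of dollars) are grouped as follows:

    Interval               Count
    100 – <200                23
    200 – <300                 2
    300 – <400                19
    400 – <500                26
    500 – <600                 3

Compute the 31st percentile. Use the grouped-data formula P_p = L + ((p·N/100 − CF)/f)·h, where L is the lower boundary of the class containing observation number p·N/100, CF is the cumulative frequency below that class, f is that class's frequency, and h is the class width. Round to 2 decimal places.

198.39

N = 73; target position k = 31/100 · 73 = 22.63.
Cumulative frequencies: 23, 25, 44, 70, 73.
Observation 22.63 falls in the class 100 – <200.
L = 100, CF = 0, f = 23, h = 100.
P31 = 100 + ((22.63 − 0)/23)·100 = 100 + 98.3913 = 198.391.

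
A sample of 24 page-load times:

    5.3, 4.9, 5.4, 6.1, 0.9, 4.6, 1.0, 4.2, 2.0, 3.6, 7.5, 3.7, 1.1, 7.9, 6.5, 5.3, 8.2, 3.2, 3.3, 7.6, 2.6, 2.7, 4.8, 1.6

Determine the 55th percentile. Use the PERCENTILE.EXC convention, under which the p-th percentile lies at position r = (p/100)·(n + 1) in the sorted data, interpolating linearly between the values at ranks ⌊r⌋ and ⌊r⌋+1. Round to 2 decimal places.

4.75

Sorted: 0.9, 1.0, 1.1, 1.6, 2.0, 2.6, 2.7, 3.2, 3.3, 3.6, 3.7, 4.2, 4.6, 4.8, 4.9, 5.3, 5.3, 5.4, 6.1, 6.5, 7.5, 7.6, 7.9, 8.2.
n = 24.
r = (55/100)·(24 + 1) = 13.75.
Rank 13 is 4.6 and rank 14 is 4.8.
Interpolate: 4.6 + 0.75·(4.8 − 4.6) = 4.6 + 0.75·0.2 = 4.75.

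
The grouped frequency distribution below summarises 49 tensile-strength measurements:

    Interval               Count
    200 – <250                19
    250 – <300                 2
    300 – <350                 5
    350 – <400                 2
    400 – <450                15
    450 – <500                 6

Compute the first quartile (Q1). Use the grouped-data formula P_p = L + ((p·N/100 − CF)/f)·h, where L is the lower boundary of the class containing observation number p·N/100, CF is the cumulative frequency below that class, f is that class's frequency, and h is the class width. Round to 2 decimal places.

232.24

N = 49; target position k = 25/100 · 49 = 12.25.
Cumulative frequencies: 19, 21, 26, 28, 43, 49.
Observation 12.25 falls in the class 200 – <250.
L = 200, CF = 0, f = 19, h = 50.
P25 = 200 + ((12.25 − 0)/19)·50 = 200 + 32.2368 = 232.237.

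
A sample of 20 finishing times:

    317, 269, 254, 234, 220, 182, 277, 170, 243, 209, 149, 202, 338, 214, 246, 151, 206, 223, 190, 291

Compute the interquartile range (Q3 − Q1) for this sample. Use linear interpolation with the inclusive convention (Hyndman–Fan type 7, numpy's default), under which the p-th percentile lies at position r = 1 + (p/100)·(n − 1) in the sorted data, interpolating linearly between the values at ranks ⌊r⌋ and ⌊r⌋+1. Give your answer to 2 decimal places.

58.75

Sorted: 149, 151, 170, 182, 190, 202, 206, 209, 214, 220, 223, 234, 243, 246, 254, 269, 277, 291, 317, 338.
n = 20.
P25: r = 5.75; ranks 5–6 are 190, 202; interpolating gives 199.
P75: r = 15.25; ranks 15–16 are 254, 269; interpolating gives 257.75.
Difference: 257.75 − 199 = 58.75.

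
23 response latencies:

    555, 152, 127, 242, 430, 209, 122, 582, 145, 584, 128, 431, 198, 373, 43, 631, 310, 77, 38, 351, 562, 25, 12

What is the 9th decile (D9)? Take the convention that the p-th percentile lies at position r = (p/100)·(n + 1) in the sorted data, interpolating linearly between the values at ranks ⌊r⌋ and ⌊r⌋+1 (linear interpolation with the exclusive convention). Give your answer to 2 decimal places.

Sorted: 12, 25, 38, 43, 77, 122, 127, 128, 145, 152, 198, 209, 242, 310, 351, 373, 430, 431, 555, 562, 582, 584, 631.
n = 23.
r = (90/100)·(23 + 1) = 21.6.
Rank 21 is 582 and rank 22 is 584.
Interpolate: 582 + 0.6·(584 − 582) = 582 + 0.6·2 = 583.2.

583.20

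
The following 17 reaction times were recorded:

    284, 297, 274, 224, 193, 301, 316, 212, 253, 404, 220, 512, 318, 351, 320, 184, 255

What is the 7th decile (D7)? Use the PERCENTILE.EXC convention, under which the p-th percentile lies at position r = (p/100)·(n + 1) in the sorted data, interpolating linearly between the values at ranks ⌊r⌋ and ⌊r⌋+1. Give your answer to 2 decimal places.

317.20

Sorted: 184, 193, 212, 220, 224, 253, 255, 274, 284, 297, 301, 316, 318, 320, 351, 404, 512.
n = 17.
r = (70/100)·(17 + 1) = 12.6.
Rank 12 is 316 and rank 13 is 318.
Interpolate: 316 + 0.6·(318 − 316) = 316 + 0.6·2 = 317.2.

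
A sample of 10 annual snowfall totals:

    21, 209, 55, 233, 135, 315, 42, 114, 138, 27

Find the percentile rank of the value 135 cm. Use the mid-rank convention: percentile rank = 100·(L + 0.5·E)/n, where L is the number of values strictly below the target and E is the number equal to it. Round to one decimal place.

55.0

Sorted: 21, 27, 42, 55, 114, 135, 138, 209, 233, 315.
Count below 135: L = 5; count equal: E = 1; n = 10.
Percentile rank = 100·(5 + 0.5·1)/10 = 100·5.5/10 = 55.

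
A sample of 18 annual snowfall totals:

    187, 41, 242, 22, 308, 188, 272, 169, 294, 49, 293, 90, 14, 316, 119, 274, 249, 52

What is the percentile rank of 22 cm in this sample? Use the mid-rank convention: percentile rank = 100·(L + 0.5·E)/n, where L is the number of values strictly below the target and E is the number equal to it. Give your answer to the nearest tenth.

8.3

Sorted: 14, 22, 41, 49, 52, 90, 119, 169, 187, 188, 242, 249, 272, 274, 293, 294, 308, 316.
Count below 22: L = 1; count equal: E = 1; n = 18.
Percentile rank = 100·(1 + 0.5·1)/18 = 100·1.5/18 = 8.333.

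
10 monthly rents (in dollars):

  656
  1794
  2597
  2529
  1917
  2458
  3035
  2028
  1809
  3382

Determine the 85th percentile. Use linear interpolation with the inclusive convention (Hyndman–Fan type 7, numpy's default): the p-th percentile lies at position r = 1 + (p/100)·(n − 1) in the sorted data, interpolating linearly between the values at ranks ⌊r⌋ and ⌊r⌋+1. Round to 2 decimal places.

Sorted: 656, 1794, 1809, 1917, 2028, 2458, 2529, 2597, 3035, 3382.
n = 10.
r = 1 + (85/100)·(10 − 1) = 1 + 7.65 = 8.65.
Rank 8 is 2597 and rank 9 is 3035.
Interpolate: 2597 + 0.65·(3035 − 2597) = 2597 + 0.65·438 = 2881.7.

2881.70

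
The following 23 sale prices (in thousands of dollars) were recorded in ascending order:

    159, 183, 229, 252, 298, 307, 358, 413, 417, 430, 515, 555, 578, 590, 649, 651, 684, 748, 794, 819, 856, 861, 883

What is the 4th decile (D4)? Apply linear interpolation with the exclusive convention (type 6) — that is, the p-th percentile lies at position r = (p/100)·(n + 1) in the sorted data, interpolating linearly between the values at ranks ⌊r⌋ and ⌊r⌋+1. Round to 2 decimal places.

n = 23.
r = (40/100)·(23 + 1) = 9.6.
Rank 9 is 417 and rank 10 is 430.
Interpolate: 417 + 0.6·(430 − 417) = 417 + 0.6·13 = 424.8.

424.80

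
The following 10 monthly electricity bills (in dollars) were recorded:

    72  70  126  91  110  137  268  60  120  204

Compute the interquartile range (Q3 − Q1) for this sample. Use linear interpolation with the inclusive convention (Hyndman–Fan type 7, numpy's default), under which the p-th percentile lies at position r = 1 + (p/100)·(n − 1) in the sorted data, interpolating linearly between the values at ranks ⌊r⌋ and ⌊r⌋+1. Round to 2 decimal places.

57.50

Sorted: 60, 70, 72, 91, 110, 120, 126, 137, 204, 268.
n = 10.
P25: r = 3.25; ranks 3–4 are 72, 91; interpolating gives 76.75.
P75: r = 7.75; ranks 7–8 are 126, 137; interpolating gives 134.25.
Difference: 134.25 − 76.75 = 57.5.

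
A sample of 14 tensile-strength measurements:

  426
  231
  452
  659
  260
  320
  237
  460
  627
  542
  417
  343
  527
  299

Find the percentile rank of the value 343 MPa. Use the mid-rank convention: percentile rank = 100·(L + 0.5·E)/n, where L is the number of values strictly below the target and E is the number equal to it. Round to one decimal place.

Sorted: 231, 237, 260, 299, 320, 343, 417, 426, 452, 460, 527, 542, 627, 659.
Count below 343: L = 5; count equal: E = 1; n = 14.
Percentile rank = 100·(5 + 0.5·1)/14 = 100·5.5/14 = 39.29.

39.3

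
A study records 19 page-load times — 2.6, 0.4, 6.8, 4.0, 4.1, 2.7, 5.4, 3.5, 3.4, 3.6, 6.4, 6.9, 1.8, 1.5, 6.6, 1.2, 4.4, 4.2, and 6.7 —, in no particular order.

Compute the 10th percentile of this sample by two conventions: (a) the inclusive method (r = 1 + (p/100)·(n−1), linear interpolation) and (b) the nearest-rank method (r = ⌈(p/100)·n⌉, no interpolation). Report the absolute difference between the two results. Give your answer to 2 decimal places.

Sorted: 0.4, 1.2, 1.5, 1.8, 2.6, 2.7, 3.4, 3.5, 3.6, 4.0, 4.1, 4.2, 4.4, 5.4, 6.4, 6.6, 6.7, 6.8, 6.9.
n = 19.
(a) r = 2.8; between ranks 2 (1.2) and 3 (1.5): 1.44.
(b) the nearest-rank method: rank 2 → 1.2.
|1.44 − 1.2| = 0.24.

0.24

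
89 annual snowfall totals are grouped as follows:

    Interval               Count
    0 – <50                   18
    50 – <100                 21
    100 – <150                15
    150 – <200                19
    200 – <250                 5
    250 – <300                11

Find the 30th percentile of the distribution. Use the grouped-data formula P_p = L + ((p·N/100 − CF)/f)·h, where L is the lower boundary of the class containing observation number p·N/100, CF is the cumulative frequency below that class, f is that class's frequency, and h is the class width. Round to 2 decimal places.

N = 89; target position k = 30/100 · 89 = 26.7.
Cumulative frequencies: 18, 39, 54, 73, 78, 89.
Observation 26.7 falls in the class 50 – <100.
L = 50, CF = 18, f = 21, h = 50.
P30 = 50 + ((26.7 − 18)/21)·50 = 50 + 20.7143 = 70.7143.

70.71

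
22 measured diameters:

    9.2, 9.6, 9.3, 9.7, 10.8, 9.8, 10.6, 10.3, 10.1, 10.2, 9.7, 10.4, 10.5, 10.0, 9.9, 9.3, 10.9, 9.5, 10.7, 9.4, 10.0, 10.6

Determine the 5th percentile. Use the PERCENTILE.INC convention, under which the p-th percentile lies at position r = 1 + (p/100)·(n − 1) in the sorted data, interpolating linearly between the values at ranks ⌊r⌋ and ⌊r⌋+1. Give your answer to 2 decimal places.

Sorted: 9.2, 9.3, 9.3, 9.4, 9.5, 9.6, 9.7, 9.7, 9.8, 9.9, 10.0, 10.0, 10.1, 10.2, 10.3, 10.4, 10.5, 10.6, 10.6, 10.7, 10.8, 10.9.
n = 22.
r = 1 + (5/100)·(22 − 1) = 1 + 1.05 = 2.05.
Rank 2 is 9.3 and rank 3 is 9.3.
Interpolate: 9.3 + 0.05·(9.3 − 9.3) = 9.3 + 0.05·0 = 9.3.

9.30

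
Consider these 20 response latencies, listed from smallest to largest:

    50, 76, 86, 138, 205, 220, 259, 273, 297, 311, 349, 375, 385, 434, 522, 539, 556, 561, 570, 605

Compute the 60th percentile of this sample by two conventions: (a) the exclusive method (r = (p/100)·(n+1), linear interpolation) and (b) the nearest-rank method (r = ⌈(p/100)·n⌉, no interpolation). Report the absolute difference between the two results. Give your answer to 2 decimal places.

6.00

n = 20.
(a) r = 12.6; between ranks 12 (375) and 13 (385): 381.
(b) the nearest-rank method: rank 12 → 375.
|381 − 375| = 6.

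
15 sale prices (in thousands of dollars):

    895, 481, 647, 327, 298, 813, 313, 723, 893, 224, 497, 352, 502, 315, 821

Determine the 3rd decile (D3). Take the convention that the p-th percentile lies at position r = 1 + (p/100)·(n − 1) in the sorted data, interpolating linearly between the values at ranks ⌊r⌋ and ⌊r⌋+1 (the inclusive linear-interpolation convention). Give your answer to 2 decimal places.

332.00

Sorted: 224, 298, 313, 315, 327, 352, 481, 497, 502, 647, 723, 813, 821, 893, 895.
n = 15.
r = 1 + (30/100)·(15 − 1) = 1 + 4.2 = 5.2.
Rank 5 is 327 and rank 6 is 352.
Interpolate: 327 + 0.2·(352 − 327) = 327 + 0.2·25 = 332.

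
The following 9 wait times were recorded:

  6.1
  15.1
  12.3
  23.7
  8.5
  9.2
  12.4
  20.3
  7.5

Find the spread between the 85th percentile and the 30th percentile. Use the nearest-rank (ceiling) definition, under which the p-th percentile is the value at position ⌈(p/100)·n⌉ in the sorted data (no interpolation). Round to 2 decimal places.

Sorted: 6.1, 7.5, 8.5, 9.2, 12.3, 12.4, 15.1, 20.3, 23.7.
n = 9.
P30: rank ⌈30/100·9⌉ = 3 → 8.5.
P85: rank ⌈85/100·9⌉ = 8 → 20.3.
Difference: 20.3 − 8.5 = 11.8.

11.80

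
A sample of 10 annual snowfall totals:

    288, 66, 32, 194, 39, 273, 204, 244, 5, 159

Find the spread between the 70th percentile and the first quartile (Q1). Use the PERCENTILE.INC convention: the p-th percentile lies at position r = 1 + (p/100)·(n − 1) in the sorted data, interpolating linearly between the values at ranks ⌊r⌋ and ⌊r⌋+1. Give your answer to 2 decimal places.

170.25

Sorted: 5, 32, 39, 66, 159, 194, 204, 244, 273, 288.
n = 10.
P25: r = 3.25; ranks 3–4 are 39, 66; interpolating gives 45.75.
P70: r = 7.3; ranks 7–8 are 204, 244; interpolating gives 216.
Difference: 216 − 45.75 = 170.25.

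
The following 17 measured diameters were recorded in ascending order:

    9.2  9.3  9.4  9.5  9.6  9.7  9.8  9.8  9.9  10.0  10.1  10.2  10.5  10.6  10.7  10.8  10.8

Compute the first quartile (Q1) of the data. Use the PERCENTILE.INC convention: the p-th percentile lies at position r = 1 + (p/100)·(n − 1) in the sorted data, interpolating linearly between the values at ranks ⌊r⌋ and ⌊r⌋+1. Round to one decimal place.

n = 17.
r = 1 + (25/100)·(17 − 1) = 1 + 4 = 5.
r is an integer, so P25 is the value at rank 5: 9.6.

9.6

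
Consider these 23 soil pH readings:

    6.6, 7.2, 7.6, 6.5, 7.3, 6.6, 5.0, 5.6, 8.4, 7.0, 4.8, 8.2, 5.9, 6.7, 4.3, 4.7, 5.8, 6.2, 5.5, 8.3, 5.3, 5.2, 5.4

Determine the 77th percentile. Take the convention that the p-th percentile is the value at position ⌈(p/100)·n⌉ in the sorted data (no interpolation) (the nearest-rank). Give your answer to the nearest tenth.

Sorted: 4.3, 4.7, 4.8, 5.0, 5.2, 5.3, 5.4, 5.5, 5.6, 5.8, 5.9, 6.2, 6.5, 6.6, 6.6, 6.7, 7.0, 7.2, 7.3, 7.6, 8.2, 8.3, 8.4.
n = 23.
Position = ⌈77/100 · 23⌉ = ⌈17.71⌉ = 18.
The value at rank 18 is 7.2.

7.2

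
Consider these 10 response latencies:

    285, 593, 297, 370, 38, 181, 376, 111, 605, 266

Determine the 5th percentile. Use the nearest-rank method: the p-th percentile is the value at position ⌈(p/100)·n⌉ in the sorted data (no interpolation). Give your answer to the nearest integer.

Sorted: 38, 111, 181, 266, 285, 297, 370, 376, 593, 605.
n = 10.
Position = ⌈5/100 · 10⌉ = ⌈0.5⌉ = 1.
The value at rank 1 is 38.

38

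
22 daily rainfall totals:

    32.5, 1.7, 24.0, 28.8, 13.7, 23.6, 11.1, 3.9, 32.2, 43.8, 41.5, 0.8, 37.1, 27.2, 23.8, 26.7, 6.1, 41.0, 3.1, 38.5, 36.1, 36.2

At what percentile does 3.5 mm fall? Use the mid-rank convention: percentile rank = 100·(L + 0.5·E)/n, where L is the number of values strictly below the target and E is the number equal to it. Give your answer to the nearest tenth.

Sorted: 0.8, 1.7, 3.1, 3.9, 6.1, 11.1, 13.7, 23.6, 23.8, 24.0, 26.7, 27.2, 28.8, 32.2, 32.5, 36.1, 36.2, 37.1, 38.5, 41.0, 41.5, 43.8.
Count below 3.5: L = 3; count equal: E = 0; n = 22.
Percentile rank = 100·(3 + 0.5·0)/22 = 100·3/22 = 13.64.

13.6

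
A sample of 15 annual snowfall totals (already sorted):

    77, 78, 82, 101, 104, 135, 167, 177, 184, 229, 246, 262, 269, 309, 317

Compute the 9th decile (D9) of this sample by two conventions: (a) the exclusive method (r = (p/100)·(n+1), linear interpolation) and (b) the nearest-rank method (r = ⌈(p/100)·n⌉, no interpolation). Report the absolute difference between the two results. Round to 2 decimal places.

n = 15.
(a) r = 14.4; between ranks 14 (309) and 15 (317): 312.2.
(b) the nearest-rank method: rank 14 → 309.
|312.2 − 309| = 3.2.

3.20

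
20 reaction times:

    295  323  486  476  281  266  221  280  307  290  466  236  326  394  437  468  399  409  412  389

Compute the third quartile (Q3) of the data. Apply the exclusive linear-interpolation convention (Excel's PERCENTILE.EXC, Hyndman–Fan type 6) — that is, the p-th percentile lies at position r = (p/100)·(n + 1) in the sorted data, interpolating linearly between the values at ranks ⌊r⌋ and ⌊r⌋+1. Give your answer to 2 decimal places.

430.75

Sorted: 221, 236, 266, 280, 281, 290, 295, 307, 323, 326, 389, 394, 399, 409, 412, 437, 466, 468, 476, 486.
n = 20.
r = (75/100)·(20 + 1) = 15.75.
Rank 15 is 412 and rank 16 is 437.
Interpolate: 412 + 0.75·(437 − 412) = 412 + 0.75·25 = 430.75.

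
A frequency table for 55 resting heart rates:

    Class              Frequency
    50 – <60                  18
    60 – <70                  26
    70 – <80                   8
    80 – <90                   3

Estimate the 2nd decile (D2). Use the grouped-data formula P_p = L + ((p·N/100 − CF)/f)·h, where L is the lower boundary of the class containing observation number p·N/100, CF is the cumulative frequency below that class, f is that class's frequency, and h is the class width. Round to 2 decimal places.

N = 55; target position k = 20/100 · 55 = 11.
Cumulative frequencies: 18, 44, 52, 55.
Observation 11 falls in the class 50 – <60.
L = 50, CF = 0, f = 18, h = 10.
P20 = 50 + ((11 − 0)/18)·10 = 50 + 6.11111 = 56.1111.

56.11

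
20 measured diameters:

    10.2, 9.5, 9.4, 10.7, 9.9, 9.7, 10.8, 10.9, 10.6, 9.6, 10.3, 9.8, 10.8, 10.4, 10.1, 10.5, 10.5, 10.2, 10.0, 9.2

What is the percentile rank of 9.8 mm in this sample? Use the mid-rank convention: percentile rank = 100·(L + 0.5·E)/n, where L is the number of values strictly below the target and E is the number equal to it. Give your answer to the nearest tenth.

27.5

Sorted: 9.2, 9.4, 9.5, 9.6, 9.7, 9.8, 9.9, 10.0, 10.1, 10.2, 10.2, 10.3, 10.4, 10.5, 10.5, 10.6, 10.7, 10.8, 10.8, 10.9.
Count below 9.8: L = 5; count equal: E = 1; n = 20.
Percentile rank = 100·(5 + 0.5·1)/20 = 100·5.5/20 = 27.5.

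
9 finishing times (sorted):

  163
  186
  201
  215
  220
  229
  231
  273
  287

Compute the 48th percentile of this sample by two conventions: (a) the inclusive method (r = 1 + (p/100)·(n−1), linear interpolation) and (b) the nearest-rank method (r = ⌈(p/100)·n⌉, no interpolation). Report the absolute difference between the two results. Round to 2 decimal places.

0.80

n = 9.
(a) r = 4.84; between ranks 4 (215) and 5 (220): 219.2.
(b) the nearest-rank method: rank 5 → 220.
|219.2 − 220| = 0.8.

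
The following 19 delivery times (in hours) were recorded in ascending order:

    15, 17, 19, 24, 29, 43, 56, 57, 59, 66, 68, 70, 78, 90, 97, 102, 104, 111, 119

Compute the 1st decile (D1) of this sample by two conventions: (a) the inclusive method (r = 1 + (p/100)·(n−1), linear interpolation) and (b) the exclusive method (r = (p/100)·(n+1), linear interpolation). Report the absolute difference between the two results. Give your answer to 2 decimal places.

n = 19.
(a) r = 2.8; between ranks 2 (17) and 3 (19): 18.6.
(b) r = 2 → value at rank 2 = 17.
|18.6 − 17| = 1.6.

1.60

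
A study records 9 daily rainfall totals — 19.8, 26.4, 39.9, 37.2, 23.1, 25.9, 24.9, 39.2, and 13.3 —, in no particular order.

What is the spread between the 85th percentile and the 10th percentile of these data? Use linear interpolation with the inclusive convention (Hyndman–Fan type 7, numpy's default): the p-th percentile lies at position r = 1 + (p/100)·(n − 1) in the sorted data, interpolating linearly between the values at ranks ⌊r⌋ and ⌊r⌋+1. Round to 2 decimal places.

Sorted: 13.3, 19.8, 23.1, 24.9, 25.9, 26.4, 37.2, 39.2, 39.9.
n = 9.
P10: r = 1.8; ranks 1–2 are 13.3, 19.8; interpolating gives 18.5.
P85: r = 7.8; ranks 7–8 are 37.2, 39.2; interpolating gives 38.8.
Difference: 38.8 − 18.5 = 20.3.

20.30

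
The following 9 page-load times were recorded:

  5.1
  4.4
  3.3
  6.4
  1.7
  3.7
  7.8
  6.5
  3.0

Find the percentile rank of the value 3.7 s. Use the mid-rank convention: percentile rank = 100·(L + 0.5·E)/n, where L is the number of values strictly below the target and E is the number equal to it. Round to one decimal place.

Sorted: 1.7, 3.0, 3.3, 3.7, 4.4, 5.1, 6.4, 6.5, 7.8.
Count below 3.7: L = 3; count equal: E = 1; n = 9.
Percentile rank = 100·(3 + 0.5·1)/9 = 100·3.5/9 = 38.89.

38.9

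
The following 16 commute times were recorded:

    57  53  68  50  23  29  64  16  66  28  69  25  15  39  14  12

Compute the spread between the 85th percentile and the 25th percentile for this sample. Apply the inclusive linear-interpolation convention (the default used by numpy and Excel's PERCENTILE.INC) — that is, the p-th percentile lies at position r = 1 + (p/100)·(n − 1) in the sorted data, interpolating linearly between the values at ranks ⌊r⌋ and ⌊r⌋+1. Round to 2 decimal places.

Sorted: 12, 14, 15, 16, 23, 25, 28, 29, 39, 50, 53, 57, 64, 66, 68, 69.
n = 16.
P25: r = 4.75; ranks 4–5 are 16, 23; interpolating gives 21.25.
P85: r = 13.75; ranks 13–14 are 64, 66; interpolating gives 65.5.
Difference: 65.5 − 21.25 = 44.25.

44.25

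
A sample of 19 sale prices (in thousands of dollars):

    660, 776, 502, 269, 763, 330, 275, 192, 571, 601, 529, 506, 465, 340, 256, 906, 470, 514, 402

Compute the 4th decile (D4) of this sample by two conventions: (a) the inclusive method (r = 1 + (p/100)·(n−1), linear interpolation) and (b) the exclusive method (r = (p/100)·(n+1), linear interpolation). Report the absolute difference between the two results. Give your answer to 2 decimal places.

1.00

Sorted: 192, 256, 269, 275, 330, 340, 402, 465, 470, 502, 506, 514, 529, 571, 601, 660, 763, 776, 906.
n = 19.
(a) r = 8.2; between ranks 8 (465) and 9 (470): 466.
(b) r = 8 → value at rank 8 = 465.
|466 − 465| = 1.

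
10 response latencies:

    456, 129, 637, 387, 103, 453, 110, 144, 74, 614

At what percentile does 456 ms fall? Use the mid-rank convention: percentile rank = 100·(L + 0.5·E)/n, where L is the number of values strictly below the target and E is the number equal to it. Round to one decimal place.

Sorted: 74, 103, 110, 129, 144, 387, 453, 456, 614, 637.
Count below 456: L = 7; count equal: E = 1; n = 10.
Percentile rank = 100·(7 + 0.5·1)/10 = 100·7.5/10 = 75.

75.0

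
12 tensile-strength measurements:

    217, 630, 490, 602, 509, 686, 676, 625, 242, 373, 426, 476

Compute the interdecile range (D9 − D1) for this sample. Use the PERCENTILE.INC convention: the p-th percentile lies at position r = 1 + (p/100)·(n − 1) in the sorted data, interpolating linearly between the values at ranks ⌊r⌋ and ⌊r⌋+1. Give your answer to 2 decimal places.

Sorted: 217, 242, 373, 426, 476, 490, 509, 602, 625, 630, 676, 686.
n = 12.
P10: r = 2.1; ranks 2–3 are 242, 373; interpolating gives 255.1.
P90: r = 10.9; ranks 10–11 are 630, 676; interpolating gives 671.4.
Difference: 671.4 − 255.1 = 416.3.

416.30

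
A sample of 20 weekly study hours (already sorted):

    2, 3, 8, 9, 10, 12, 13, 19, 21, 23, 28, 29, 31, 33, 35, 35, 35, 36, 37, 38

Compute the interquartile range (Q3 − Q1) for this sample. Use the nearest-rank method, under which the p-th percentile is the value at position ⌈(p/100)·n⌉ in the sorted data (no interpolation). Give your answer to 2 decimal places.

n = 20.
P25: rank ⌈25/100·20⌉ = 5 → 10.
P75: rank ⌈75/100·20⌉ = 15 → 35.
Difference: 35 − 10 = 25.

25.00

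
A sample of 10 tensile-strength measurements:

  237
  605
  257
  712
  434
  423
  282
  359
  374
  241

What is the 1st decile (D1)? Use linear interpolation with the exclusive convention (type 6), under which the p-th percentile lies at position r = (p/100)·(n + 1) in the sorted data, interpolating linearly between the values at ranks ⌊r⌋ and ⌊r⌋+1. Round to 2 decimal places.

237.40

Sorted: 237, 241, 257, 282, 359, 374, 423, 434, 605, 712.
n = 10.
r = (10/100)·(10 + 1) = 1.1.
Rank 1 is 237 and rank 2 is 241.
Interpolate: 237 + 0.1·(241 − 237) = 237 + 0.1·4 = 237.4.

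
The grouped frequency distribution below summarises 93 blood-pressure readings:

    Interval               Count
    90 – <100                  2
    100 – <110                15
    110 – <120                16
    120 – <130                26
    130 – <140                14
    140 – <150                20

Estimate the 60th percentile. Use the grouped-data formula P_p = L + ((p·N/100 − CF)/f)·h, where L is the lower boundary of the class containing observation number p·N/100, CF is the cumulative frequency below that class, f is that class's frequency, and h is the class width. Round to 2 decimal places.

N = 93; target position k = 60/100 · 93 = 55.8.
Cumulative frequencies: 2, 17, 33, 59, 73, 93.
Observation 55.8 falls in the class 120 – <130.
L = 120, CF = 33, f = 26, h = 10.
P60 = 120 + ((55.8 − 33)/26)·10 = 120 + 8.76923 = 128.769.

128.77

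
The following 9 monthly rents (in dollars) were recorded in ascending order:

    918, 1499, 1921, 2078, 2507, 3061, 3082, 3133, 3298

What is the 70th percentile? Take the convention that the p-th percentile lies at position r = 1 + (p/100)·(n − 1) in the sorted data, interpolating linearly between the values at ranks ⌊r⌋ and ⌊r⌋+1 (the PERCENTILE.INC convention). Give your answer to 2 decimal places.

n = 9.
r = 1 + (70/100)·(9 − 1) = 1 + 5.6 = 6.6.
Rank 6 is 3061 and rank 7 is 3082.
Interpolate: 3061 + 0.6·(3082 − 3061) = 3061 + 0.6·21 = 3073.6.

3073.60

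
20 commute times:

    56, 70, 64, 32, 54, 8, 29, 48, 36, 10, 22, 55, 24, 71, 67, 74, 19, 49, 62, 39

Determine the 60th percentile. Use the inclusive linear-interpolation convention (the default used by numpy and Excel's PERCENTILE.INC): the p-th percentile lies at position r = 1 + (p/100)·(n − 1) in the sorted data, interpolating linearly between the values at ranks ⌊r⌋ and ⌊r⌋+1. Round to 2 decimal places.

54.40

Sorted: 8, 10, 19, 22, 24, 29, 32, 36, 39, 48, 49, 54, 55, 56, 62, 64, 67, 70, 71, 74.
n = 20.
r = 1 + (60/100)·(20 − 1) = 1 + 11.4 = 12.4.
Rank 12 is 54 and rank 13 is 55.
Interpolate: 54 + 0.4·(55 − 54) = 54 + 0.4·1 = 54.4.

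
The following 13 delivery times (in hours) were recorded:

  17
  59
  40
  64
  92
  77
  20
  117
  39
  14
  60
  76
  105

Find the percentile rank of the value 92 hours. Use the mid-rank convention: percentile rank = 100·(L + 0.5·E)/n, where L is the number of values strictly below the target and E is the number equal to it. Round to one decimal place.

Sorted: 14, 17, 20, 39, 40, 59, 60, 64, 76, 77, 92, 105, 117.
Count below 92: L = 10; count equal: E = 1; n = 13.
Percentile rank = 100·(10 + 0.5·1)/13 = 100·10.5/13 = 80.77.

80.8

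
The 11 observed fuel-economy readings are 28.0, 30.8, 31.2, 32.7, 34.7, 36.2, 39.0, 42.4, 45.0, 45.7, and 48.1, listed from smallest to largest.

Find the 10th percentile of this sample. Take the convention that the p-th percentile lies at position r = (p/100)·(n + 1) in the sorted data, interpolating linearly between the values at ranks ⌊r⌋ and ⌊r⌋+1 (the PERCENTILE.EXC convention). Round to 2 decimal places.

28.56

n = 11.
r = (10/100)·(11 + 1) = 1.2.
Rank 1 is 28.0 and rank 2 is 30.8.
Interpolate: 28.0 + 0.2·(30.8 − 28.0) = 28.0 + 0.2·2.8 = 28.56.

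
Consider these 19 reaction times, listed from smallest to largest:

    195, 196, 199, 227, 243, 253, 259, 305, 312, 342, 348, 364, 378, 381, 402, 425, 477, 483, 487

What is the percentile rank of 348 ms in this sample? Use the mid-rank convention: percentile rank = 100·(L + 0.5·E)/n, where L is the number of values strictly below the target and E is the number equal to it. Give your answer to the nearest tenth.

Count below 348: L = 10; count equal: E = 1; n = 19.
Percentile rank = 100·(10 + 0.5·1)/19 = 100·10.5/19 = 55.26.

55.3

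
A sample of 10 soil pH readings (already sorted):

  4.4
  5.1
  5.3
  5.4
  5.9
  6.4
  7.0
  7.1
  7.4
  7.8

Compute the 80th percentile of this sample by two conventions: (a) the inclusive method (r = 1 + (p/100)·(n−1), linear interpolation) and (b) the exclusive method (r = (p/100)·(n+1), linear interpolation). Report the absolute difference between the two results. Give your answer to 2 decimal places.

n = 10.
(a) r = 8.2; between ranks 8 (7.1) and 9 (7.4): 7.16.
(b) r = 8.8; between ranks 8 (7.1) and 9 (7.4): 7.34.
|7.16 − 7.34| = 0.18.

0.18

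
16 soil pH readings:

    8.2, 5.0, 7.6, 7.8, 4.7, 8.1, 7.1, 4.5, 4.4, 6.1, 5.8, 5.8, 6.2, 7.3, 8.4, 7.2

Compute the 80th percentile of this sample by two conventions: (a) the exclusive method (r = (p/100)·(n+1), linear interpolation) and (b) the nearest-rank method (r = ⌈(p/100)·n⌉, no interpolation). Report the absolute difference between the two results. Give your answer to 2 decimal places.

0.18

Sorted: 4.4, 4.5, 4.7, 5.0, 5.8, 5.8, 6.1, 6.2, 7.1, 7.2, 7.3, 7.6, 7.8, 8.1, 8.2, 8.4.
n = 16.
(a) r = 13.6; between ranks 13 (7.8) and 14 (8.1): 7.98.
(b) the nearest-rank method: rank 13 → 7.8.
|7.98 − 7.8| = 0.18.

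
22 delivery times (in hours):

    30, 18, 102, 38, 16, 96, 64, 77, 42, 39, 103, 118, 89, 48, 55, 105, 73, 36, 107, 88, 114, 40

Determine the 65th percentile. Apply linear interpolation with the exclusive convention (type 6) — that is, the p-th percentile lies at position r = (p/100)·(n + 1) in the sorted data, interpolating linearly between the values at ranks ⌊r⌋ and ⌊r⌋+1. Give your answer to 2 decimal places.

Sorted: 16, 18, 30, 36, 38, 39, 40, 42, 48, 55, 64, 73, 77, 88, 89, 96, 102, 103, 105, 107, 114, 118.
n = 22.
r = (65/100)·(22 + 1) = 14.95.
Rank 14 is 88 and rank 15 is 89.
Interpolate: 88 + 0.95·(89 − 88) = 88 + 0.95·1 = 88.95.

88.95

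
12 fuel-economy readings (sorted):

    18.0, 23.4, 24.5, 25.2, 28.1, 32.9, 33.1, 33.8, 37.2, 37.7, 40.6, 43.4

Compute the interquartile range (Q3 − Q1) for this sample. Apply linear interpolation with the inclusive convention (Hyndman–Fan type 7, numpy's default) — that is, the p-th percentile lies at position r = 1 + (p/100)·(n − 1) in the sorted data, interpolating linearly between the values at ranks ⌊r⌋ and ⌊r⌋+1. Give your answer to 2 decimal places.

n = 12.
P25: r = 3.75; ranks 3–4 are 24.5, 25.2; interpolating gives 25.025.
P75: r = 9.25; ranks 9–10 are 37.2, 37.7; interpolating gives 37.325.
Difference: 37.325 − 25.025 = 12.3.

12.30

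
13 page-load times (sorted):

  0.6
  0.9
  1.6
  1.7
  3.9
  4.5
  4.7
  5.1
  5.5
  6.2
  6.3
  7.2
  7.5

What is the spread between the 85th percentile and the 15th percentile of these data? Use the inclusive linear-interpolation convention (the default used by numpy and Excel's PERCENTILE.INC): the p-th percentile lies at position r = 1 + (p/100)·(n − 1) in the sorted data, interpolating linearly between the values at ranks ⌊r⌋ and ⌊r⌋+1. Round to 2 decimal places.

5.02

n = 13.
P15: r = 2.8; ranks 2–3 are 0.9, 1.6; interpolating gives 1.46.
P85: r = 11.2; ranks 11–12 are 6.3, 7.2; interpolating gives 6.48.
Difference: 6.48 − 1.46 = 5.02.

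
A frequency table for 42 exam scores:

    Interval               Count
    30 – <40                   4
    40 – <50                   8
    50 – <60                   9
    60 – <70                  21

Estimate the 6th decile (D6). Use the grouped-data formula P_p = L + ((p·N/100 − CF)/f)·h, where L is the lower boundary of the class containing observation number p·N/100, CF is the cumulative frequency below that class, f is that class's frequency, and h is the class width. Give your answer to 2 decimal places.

N = 42; target position k = 60/100 · 42 = 25.2.
Cumulative frequencies: 4, 12, 21, 42.
Observation 25.2 falls in the class 60 – <70.
L = 60, CF = 21, f = 21, h = 10.
P60 = 60 + ((25.2 − 21)/21)·10 = 60 + 2 = 62.

62.00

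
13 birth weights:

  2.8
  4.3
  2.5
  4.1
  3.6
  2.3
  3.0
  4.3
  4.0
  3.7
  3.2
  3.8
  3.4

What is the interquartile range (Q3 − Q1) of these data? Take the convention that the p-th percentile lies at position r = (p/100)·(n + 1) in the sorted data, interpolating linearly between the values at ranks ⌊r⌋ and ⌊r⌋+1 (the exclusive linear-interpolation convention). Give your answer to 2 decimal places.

Sorted: 2.3, 2.5, 2.8, 3.0, 3.2, 3.4, 3.6, 3.7, 3.8, 4.0, 4.1, 4.3, 4.3.
n = 13.
P25: r = 3.5; ranks 3–4 are 2.8, 3.0; interpolating gives 2.9.
P75: r = 10.5; ranks 10–11 are 4.0, 4.1; interpolating gives 4.05.
Difference: 4.05 − 2.9 = 1.15.

1.15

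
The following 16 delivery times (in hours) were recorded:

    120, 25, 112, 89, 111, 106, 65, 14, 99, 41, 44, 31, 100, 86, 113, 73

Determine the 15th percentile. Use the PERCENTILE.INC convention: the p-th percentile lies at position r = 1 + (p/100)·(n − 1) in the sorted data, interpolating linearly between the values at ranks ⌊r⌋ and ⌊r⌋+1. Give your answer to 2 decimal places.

33.50

Sorted: 14, 25, 31, 41, 44, 65, 73, 86, 89, 99, 100, 106, 111, 112, 113, 120.
n = 16.
r = 1 + (15/100)·(16 − 1) = 1 + 2.25 = 3.25.
Rank 3 is 31 and rank 4 is 41.
Interpolate: 31 + 0.25·(41 − 31) = 31 + 0.25·10 = 33.5.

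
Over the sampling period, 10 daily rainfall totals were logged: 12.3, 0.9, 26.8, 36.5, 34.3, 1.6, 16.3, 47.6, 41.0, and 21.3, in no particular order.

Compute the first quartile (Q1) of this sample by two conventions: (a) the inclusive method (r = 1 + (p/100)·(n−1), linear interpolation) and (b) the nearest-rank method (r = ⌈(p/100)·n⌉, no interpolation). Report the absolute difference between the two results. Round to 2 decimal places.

Sorted: 0.9, 1.6, 12.3, 16.3, 21.3, 26.8, 34.3, 36.5, 41.0, 47.6.
n = 10.
(a) r = 3.25; between ranks 3 (12.3) and 4 (16.3): 13.3.
(b) the nearest-rank method: rank 3 → 12.3.
|13.3 − 12.3| = 1.

1.00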